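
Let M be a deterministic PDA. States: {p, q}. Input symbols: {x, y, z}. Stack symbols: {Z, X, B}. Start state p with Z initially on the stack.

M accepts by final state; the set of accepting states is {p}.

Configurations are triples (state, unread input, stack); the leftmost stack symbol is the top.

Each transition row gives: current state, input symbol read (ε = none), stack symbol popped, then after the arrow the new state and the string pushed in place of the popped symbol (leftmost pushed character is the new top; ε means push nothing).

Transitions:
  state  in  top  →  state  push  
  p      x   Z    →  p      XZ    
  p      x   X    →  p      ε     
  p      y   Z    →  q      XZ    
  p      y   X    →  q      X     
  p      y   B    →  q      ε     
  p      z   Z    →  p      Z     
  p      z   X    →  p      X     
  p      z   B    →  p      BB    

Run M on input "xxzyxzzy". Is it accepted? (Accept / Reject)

Reject

(p, xxzyxzzy, Z) ⊢ (p, xzyxzzy, XZ) ⊢ (p, zyxzzy, Z) ⊢ (p, yxzzy, Z) ⊢ (q, xzzy, XZ)
No transition applies at (q, xzzy, XZ); input not fully consumed.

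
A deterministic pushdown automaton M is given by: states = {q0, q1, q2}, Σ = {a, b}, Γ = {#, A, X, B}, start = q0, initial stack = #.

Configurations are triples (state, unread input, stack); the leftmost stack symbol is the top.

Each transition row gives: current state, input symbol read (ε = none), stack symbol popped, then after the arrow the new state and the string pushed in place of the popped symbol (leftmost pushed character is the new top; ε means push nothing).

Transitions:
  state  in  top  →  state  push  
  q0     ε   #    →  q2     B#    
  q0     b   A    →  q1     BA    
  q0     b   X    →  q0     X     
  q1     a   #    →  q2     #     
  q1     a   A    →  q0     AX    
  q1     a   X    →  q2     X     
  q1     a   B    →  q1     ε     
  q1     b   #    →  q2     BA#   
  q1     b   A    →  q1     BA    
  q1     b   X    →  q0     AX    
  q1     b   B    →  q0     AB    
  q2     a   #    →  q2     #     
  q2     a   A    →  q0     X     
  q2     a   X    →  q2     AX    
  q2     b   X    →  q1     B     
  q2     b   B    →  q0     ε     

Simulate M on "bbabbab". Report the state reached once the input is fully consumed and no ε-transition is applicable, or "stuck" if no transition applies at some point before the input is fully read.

stuck

(q0, bbabbab, #)
  ε-move, top #: go to q2, push B# → (q2, bbabbab, B#)
  read b, top B: go to q0, push ε → (q0, babbab, #)
  ε-move, top #: go to q2, push B# → (q2, babbab, B#)
  read b, top B: go to q0, push ε → (q0, abbab, #)
  ε-move, top #: go to q2, push B# → (q2, abbab, B#)
No transition for (q2, a, top B); M blocks with input abbab remaining.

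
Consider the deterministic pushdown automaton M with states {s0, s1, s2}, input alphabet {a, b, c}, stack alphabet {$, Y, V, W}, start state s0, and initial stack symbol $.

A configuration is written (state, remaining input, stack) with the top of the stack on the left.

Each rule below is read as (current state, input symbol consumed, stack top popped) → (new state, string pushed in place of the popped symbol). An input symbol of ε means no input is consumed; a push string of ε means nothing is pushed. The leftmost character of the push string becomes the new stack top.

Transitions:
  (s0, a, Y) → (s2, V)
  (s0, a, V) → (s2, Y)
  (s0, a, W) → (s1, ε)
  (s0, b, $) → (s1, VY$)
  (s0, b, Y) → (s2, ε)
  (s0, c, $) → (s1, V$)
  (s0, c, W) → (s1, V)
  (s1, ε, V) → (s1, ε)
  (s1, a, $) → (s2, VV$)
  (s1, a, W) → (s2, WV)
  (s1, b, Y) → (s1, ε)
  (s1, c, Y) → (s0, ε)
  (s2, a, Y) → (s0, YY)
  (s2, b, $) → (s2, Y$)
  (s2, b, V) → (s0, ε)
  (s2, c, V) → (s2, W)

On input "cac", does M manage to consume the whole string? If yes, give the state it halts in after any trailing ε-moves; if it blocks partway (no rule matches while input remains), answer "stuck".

s2

(s0, cac, $) ⊢ (s1, ac, V$) ⊢ (s1, ac, $) ⊢ (s2, c, VV$) ⊢ (s2, ε, WV$)
All input consumed; M is in state s2.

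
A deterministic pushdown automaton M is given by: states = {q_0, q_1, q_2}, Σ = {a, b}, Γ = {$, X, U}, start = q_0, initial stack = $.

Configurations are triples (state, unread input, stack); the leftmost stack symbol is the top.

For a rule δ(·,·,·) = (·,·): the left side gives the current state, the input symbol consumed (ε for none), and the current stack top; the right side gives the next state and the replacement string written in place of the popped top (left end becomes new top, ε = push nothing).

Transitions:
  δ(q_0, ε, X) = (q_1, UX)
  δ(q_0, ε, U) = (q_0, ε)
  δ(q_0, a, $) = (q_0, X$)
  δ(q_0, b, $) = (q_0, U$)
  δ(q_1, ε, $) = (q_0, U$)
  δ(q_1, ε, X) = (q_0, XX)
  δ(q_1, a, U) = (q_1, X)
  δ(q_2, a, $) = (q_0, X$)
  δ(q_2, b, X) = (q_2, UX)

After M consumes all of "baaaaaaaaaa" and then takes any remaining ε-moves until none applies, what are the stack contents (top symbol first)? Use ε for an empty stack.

UXXXXXXXXXXXXXXXXXXX$

(q_0, baaaaaaaaaa, $)
  read b, top $: go to q_0, push U$ → (q_0, aaaaaaaaaa, U$)
  ε-move, top U: go to q_0, push ε → (q_0, aaaaaaaaaa, $)
  read a, top $: go to q_0, push X$ → (q_0, aaaaaaaaa, X$)
  ε-move, top X: go to q_1, push UX → (q_1, aaaaaaaaa, UX$)
  read a, top U: go to q_1, push X → (q_1, aaaaaaaa, XX$)
  ε-move, top X: go to q_0, push XX → (q_0, aaaaaaaa, XXX$)
  ε-move, top X: go to q_1, push UX → (q_1, aaaaaaaa, UXXX$)
  read a, top U: go to q_1, push X → (q_1, aaaaaaa, XXXX$)
  ε-move, top X: go to q_0, push XX → (q_0, aaaaaaa, XXXXX$)
  ε-move, top X: go to q_1, push UX → (q_1, aaaaaaa, UXXXXX$)
  read a, top U: go to q_1, push X → (q_1, aaaaaa, XXXXXX$)
  ε-move, top X: go to q_0, push XX → (q_0, aaaaaa, XXXXXXX$)
  ε-move, top X: go to q_1, push UX → (q_1, aaaaaa, UXXXXXXX$)
  read a, top U: go to q_1, push X → (q_1, aaaaa, XXXXXXXX$)
  ε-move, top X: go to q_0, push XX → (q_0, aaaaa, XXXXXXXXX$)
  ε-move, top X: go to q_1, push UX → (q_1, aaaaa, UXXXXXXXXX$)
  read a, top U: go to q_1, push X → (q_1, aaaa, XXXXXXXXXX$)
  ε-move, top X: go to q_0, push XX → (q_0, aaaa, XXXXXXXXXXX$)
  ε-move, top X: go to q_1, push UX → (q_1, aaaa, UXXXXXXXXXXX$)
  read a, top U: go to q_1, push X → (q_1, aaa, XXXXXXXXXXXX$)
  ε-move, top X: go to q_0, push XX → (q_0, aaa, XXXXXXXXXXXXX$)
  ε-move, top X: go to q_1, push UX → (q_1, aaa, UXXXXXXXXXXXXX$)
  read a, top U: go to q_1, push X → (q_1, aa, XXXXXXXXXXXXXX$)
  ε-move, top X: go to q_0, push XX → (q_0, aa, XXXXXXXXXXXXXXX$)
  ε-move, top X: go to q_1, push UX → (q_1, aa, UXXXXXXXXXXXXXXX$)
  read a, top U: go to q_1, push X → (q_1, a, XXXXXXXXXXXXXXXX$)
  ε-move, top X: go to q_0, push XX → (q_0, a, XXXXXXXXXXXXXXXXX$)
  ε-move, top X: go to q_1, push UX → (q_1, a, UXXXXXXXXXXXXXXXXX$)
  read a, top U: go to q_1, push X → (q_1, ε, XXXXXXXXXXXXXXXXXX$)
  ε-move, top X: go to q_0, push XX → (q_0, ε, XXXXXXXXXXXXXXXXXXX$)
  ε-move, top X: go to q_1, push UX → (q_1, ε, UXXXXXXXXXXXXXXXXXXX$)
All input consumed in state q_1 with stack UXXXXXXXXXXXXXXXXXXX$.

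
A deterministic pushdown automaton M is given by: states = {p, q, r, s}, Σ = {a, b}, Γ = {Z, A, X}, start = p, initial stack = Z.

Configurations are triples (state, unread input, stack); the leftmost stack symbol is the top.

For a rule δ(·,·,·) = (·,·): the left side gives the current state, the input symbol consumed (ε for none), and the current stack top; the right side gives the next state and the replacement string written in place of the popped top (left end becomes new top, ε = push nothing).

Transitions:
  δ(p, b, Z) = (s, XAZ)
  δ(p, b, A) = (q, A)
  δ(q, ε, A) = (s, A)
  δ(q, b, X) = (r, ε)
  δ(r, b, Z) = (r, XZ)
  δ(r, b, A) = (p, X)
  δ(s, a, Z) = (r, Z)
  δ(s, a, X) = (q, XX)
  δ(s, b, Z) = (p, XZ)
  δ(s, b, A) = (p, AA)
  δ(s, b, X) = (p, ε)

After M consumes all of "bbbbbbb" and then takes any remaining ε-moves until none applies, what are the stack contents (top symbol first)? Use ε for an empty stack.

AAAZ

(p, bbbbbbb, Z)
  read b, top Z: go to s, push XAZ → (s, bbbbbb, XAZ)
  read b, top X: go to p, push ε → (p, bbbbb, AZ)
  read b, top A: go to q, push A → (q, bbbb, AZ)
  ε-move, top A: go to s, push A → (s, bbbb, AZ)
  read b, top A: go to p, push AA → (p, bbb, AAZ)
  read b, top A: go to q, push A → (q, bb, AAZ)
  ε-move, top A: go to s, push A → (s, bb, AAZ)
  read b, top A: go to p, push AA → (p, b, AAAZ)
  read b, top A: go to q, push A → (q, ε, AAAZ)
  ε-move, top A: go to s, push A → (s, ε, AAAZ)
All input consumed in state s with stack AAAZ.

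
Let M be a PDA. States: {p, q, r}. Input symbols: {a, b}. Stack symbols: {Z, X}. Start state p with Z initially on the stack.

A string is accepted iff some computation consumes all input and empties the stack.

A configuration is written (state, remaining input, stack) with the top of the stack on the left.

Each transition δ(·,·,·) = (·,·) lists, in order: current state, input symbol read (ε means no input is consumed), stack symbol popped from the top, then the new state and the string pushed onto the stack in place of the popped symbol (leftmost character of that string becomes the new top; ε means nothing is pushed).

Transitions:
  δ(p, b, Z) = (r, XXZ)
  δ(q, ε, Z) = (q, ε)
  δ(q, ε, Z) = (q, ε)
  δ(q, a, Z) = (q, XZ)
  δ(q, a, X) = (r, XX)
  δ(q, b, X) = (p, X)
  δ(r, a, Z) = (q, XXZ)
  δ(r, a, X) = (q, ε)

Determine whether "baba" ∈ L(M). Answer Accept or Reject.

Reject

No computation consumes all input and empties the stack.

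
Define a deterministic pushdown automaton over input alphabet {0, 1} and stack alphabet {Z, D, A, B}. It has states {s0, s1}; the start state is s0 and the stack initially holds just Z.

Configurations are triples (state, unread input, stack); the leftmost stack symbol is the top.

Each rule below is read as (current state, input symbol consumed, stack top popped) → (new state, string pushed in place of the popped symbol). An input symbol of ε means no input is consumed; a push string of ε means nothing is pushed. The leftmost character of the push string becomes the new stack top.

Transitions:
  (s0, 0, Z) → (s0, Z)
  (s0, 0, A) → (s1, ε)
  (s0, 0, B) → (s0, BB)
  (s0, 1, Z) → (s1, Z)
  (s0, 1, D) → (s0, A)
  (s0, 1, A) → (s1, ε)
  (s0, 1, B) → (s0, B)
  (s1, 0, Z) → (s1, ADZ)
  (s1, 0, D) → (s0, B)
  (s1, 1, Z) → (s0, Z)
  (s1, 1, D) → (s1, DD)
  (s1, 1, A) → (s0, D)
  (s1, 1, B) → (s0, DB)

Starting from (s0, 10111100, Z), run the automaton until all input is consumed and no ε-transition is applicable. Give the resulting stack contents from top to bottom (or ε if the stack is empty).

(s0, 10111100, Z)
  read 1, top Z: go to s1, push Z → (s1, 0111100, Z)
  read 0, top Z: go to s1, push ADZ → (s1, 111100, ADZ)
  read 1, top A: go to s0, push D → (s0, 11100, DDZ)
  read 1, top D: go to s0, push A → (s0, 1100, ADZ)
  read 1, top A: go to s1, push ε → (s1, 100, DZ)
  read 1, top D: go to s1, push DD → (s1, 00, DDZ)
  read 0, top D: go to s0, push B → (s0, 0, BDZ)
  read 0, top B: go to s0, push BB → (s0, ε, BBDZ)
All input consumed in state s0 with stack BBDZ.

BBDZ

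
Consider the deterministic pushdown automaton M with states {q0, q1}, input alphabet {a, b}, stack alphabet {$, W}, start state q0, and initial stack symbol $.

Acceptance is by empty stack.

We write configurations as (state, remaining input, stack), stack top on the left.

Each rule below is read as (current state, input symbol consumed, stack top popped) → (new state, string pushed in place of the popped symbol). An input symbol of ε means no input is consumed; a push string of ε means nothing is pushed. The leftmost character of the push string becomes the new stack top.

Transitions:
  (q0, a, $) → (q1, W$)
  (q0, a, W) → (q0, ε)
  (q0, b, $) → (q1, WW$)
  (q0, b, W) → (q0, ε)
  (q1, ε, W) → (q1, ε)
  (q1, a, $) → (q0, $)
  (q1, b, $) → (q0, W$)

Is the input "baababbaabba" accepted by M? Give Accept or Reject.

(q0, baababbaabba, $) ⊢ (q1, aababbaabba, WW$) ⊢ (q1, aababbaabba, W$) ⊢ (q1, aababbaabba, $) ⊢ (q0, ababbaabba, $) ⊢ (q1, babbaabba, W$) ⊢ (q1, babbaabba, $) ⊢ (q0, abbaabba, W$) ⊢ (q0, bbaabba, $) ⊢ (q1, baabba, WW$) ⊢ (q1, baabba, W$) ⊢ (q1, baabba, $) ⊢ (q0, aabba, W$) ⊢ (q0, abba, $) ⊢ (q1, bba, W$) ⊢ (q1, bba, $) ⊢ (q0, ba, W$) ⊢ (q0, a, $) ⊢ (q1, ε, W$) ⊢ (q1, ε, $)
All input consumed; stack is $, not empty, and no further ε-move applies.

Reject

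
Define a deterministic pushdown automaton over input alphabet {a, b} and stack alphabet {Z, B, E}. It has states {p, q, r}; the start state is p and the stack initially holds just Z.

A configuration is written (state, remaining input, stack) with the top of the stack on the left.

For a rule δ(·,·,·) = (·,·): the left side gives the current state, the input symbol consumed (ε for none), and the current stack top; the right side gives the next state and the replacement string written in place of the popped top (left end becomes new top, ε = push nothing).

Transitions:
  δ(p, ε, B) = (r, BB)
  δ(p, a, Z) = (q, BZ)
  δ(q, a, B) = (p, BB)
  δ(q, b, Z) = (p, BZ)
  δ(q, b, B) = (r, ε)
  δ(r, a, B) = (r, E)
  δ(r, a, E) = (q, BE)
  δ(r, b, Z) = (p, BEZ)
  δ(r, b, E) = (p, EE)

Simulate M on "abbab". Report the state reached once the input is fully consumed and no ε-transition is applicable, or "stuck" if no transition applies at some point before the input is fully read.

p

(p, abbab, Z)
  read a, top Z: go to q, push BZ → (q, bbab, BZ)
  read b, top B: go to r, push ε → (r, bab, Z)
  read b, top Z: go to p, push BEZ → (p, ab, BEZ)
  ε-move, top B: go to r, push BB → (r, ab, BBEZ)
  read a, top B: go to r, push E → (r, b, EBEZ)
  read b, top E: go to p, push EE → (p, ε, EEBEZ)
All input consumed; M is in state p.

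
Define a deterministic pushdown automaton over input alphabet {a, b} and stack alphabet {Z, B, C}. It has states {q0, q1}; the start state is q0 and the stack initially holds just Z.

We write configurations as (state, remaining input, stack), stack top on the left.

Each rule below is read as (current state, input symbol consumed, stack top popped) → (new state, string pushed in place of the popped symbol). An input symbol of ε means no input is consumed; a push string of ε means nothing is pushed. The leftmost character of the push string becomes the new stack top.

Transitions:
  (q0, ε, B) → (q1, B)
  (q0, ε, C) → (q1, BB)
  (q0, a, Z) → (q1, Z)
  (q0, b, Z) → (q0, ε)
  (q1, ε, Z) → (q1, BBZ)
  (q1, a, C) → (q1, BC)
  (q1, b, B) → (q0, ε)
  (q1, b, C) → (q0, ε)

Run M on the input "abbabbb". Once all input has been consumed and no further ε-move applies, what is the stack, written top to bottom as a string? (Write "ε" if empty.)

(q0, abbabbb, Z)
  read a, top Z: go to q1, push Z → (q1, bbabbb, Z)
  ε-move, top Z: go to q1, push BBZ → (q1, bbabbb, BBZ)
  read b, top B: go to q0, push ε → (q0, babbb, BZ)
  ε-move, top B: go to q1, push B → (q1, babbb, BZ)
  read b, top B: go to q0, push ε → (q0, abbb, Z)
  read a, top Z: go to q1, push Z → (q1, bbb, Z)
  ε-move, top Z: go to q1, push BBZ → (q1, bbb, BBZ)
  read b, top B: go to q0, push ε → (q0, bb, BZ)
  ε-move, top B: go to q1, push B → (q1, bb, BZ)
  read b, top B: go to q0, push ε → (q0, b, Z)
  read b, top Z: go to q0, push ε → (q0, ε, ε)
All input consumed in state q0 with stack ε.

ε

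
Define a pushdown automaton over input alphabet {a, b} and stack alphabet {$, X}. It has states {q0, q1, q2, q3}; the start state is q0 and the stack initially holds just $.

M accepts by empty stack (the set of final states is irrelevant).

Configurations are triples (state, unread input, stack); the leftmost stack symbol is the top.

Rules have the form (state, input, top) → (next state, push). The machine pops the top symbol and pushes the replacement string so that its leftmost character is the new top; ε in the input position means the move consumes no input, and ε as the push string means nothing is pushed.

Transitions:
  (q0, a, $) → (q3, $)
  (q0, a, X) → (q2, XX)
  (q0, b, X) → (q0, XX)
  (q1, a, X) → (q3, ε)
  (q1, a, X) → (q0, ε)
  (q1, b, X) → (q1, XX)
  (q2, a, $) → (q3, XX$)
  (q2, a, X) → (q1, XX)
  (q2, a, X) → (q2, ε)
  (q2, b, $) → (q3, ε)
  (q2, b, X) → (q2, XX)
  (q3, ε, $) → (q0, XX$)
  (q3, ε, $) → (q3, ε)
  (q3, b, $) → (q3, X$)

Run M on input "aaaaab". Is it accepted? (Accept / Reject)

Accept

One accepting computation: (q0, aaaaab, $) ⊢ (q3, aaaab, $) ⊢ (q0, aaaab, XX$) ⊢ (q2, aaab, XXX$) ⊢ (q2, aab, XX$) ⊢ (q2, ab, X$) ⊢ (q2, b, $) ⊢ (q3, ε, ε)
All input consumed and the stack is empty.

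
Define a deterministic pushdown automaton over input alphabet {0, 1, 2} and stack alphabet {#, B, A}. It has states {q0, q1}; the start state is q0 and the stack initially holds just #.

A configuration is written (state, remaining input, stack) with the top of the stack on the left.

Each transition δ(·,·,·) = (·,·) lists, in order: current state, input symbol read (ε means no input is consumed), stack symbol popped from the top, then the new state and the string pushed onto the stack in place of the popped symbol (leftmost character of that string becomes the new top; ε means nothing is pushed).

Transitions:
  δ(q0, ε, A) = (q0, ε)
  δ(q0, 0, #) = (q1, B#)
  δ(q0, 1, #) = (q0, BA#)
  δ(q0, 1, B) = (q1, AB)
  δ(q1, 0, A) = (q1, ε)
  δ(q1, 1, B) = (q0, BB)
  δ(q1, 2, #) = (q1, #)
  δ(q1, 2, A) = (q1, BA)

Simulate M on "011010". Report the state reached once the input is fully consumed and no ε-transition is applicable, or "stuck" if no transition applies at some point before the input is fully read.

stuck

(q0, 011010, #)
  read 0, top #: go to q1, push B# → (q1, 11010, B#)
  read 1, top B: go to q0, push BB → (q0, 1010, BB#)
  read 1, top B: go to q1, push AB → (q1, 010, ABB#)
  read 0, top A: go to q1, push ε → (q1, 10, BB#)
  read 1, top B: go to q0, push BB → (q0, 0, BBB#)
No transition for (q0, 0, top B); M blocks with input 0 remaining.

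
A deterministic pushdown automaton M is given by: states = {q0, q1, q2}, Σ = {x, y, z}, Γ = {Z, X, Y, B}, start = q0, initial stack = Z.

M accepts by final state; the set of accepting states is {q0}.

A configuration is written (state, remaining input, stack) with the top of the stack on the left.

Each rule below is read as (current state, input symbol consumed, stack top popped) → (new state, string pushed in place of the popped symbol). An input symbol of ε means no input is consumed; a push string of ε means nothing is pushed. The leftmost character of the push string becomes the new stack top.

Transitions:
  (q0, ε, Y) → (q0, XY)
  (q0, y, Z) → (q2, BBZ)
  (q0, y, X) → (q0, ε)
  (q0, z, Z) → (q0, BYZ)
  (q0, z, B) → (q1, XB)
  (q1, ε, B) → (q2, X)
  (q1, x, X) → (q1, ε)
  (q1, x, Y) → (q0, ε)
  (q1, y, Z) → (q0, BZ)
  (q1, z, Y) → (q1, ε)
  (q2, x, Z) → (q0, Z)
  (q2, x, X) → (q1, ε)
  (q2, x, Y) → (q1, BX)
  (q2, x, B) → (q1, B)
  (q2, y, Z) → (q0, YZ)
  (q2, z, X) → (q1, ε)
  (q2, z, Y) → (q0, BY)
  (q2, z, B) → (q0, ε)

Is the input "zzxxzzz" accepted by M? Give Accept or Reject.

(q0, zzxxzzz, Z) ⊢ (q0, zxxzzz, BYZ) ⊢ (q1, xxzzz, XBYZ) ⊢ (q1, xzzz, BYZ) ⊢ (q2, xzzz, XYZ) ⊢ (q1, zzz, YZ) ⊢ (q1, zz, Z)
No transition applies at (q1, zz, Z); input not fully consumed.

Reject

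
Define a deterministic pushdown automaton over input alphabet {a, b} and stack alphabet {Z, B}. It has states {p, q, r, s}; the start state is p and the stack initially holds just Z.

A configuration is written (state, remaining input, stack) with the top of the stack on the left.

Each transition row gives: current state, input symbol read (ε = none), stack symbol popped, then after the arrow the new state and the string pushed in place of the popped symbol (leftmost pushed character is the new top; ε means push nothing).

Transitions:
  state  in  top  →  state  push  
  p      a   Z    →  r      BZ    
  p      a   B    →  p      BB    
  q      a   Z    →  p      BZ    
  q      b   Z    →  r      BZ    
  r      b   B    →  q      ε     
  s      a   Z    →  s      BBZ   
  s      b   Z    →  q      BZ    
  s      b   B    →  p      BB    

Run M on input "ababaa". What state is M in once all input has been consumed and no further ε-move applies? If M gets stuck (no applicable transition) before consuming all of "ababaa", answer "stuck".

(p, ababaa, Z)
  read a, top Z: go to r, push BZ → (r, babaa, BZ)
  read b, top B: go to q, push ε → (q, abaa, Z)
  read a, top Z: go to p, push BZ → (p, baa, BZ)
No transition for (p, b, top B); M blocks with input baa remaining.

stuck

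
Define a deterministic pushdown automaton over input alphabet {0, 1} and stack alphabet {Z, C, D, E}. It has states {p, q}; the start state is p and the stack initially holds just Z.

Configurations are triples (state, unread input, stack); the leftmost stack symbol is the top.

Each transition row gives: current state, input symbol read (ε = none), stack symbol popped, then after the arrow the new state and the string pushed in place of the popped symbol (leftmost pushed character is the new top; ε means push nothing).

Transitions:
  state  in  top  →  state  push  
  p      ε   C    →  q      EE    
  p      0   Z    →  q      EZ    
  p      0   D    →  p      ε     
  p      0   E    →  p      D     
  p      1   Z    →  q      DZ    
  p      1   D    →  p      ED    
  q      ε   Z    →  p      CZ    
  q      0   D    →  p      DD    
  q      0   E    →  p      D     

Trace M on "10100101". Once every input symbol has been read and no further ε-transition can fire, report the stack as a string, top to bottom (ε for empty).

EDDDZ

(p, 10100101, Z)
  read 1, top Z: go to q, push DZ → (q, 0100101, DZ)
  read 0, top D: go to p, push DD → (p, 100101, DDZ)
  read 1, top D: go to p, push ED → (p, 00101, EDDZ)
  read 0, top E: go to p, push D → (p, 0101, DDDZ)
  read 0, top D: go to p, push ε → (p, 101, DDZ)
  read 1, top D: go to p, push ED → (p, 01, EDDZ)
  read 0, top E: go to p, push D → (p, 1, DDDZ)
  read 1, top D: go to p, push ED → (p, ε, EDDDZ)
All input consumed in state p with stack EDDDZ.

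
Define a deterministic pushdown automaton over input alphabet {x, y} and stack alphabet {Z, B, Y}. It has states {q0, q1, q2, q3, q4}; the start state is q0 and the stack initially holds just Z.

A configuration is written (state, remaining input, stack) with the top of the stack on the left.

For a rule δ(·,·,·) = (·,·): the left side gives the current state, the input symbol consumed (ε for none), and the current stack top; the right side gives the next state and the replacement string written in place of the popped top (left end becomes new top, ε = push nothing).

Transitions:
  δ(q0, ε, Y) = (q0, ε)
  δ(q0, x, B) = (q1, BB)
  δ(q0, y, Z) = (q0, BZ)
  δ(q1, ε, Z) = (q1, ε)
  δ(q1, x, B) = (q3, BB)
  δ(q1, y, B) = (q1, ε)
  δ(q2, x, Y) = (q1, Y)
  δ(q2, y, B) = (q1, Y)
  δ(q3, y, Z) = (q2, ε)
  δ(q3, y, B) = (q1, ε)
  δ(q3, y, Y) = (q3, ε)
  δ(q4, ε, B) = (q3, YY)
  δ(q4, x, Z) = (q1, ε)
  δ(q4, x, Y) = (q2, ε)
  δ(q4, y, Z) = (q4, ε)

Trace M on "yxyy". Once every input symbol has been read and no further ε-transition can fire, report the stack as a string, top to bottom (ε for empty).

(q0, yxyy, Z)
  read y, top Z: go to q0, push BZ → (q0, xyy, BZ)
  read x, top B: go to q1, push BB → (q1, yy, BBZ)
  read y, top B: go to q1, push ε → (q1, y, BZ)
  read y, top B: go to q1, push ε → (q1, ε, Z)
  ε-move, top Z: go to q1, push ε → (q1, ε, ε)
All input consumed in state q1 with stack ε.

ε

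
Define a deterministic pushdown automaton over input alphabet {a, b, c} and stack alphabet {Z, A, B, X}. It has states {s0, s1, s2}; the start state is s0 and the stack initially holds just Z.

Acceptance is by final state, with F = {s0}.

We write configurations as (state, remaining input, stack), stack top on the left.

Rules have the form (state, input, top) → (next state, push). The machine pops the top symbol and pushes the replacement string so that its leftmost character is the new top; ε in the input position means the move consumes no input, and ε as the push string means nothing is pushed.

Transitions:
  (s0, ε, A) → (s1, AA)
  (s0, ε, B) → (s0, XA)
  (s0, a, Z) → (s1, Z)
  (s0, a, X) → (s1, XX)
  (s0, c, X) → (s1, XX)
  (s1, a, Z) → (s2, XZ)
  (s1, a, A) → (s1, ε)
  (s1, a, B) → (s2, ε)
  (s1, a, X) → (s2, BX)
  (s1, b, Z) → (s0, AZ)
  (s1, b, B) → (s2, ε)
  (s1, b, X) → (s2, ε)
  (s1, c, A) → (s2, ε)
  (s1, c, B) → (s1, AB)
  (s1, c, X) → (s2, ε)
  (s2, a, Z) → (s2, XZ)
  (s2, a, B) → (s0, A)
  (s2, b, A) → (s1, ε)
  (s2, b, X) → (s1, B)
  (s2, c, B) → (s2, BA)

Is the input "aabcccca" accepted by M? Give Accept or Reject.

Accept

(s0, aabcccca, Z)
  read a, top Z: go to s1, push Z → (s1, abcccca, Z)
  read a, top Z: go to s2, push XZ → (s2, bcccca, XZ)
  read b, top X: go to s1, push B → (s1, cccca, BZ)
  read c, top B: go to s1, push AB → (s1, ccca, ABZ)
  read c, top A: go to s2, push ε → (s2, cca, BZ)
  read c, top B: go to s2, push BA → (s2, ca, BAZ)
  read c, top B: go to s2, push BA → (s2, a, BAAZ)
  read a, top B: go to s0, push A → (s0, ε, AAAZ)
All input consumed; state s0 ∈ F.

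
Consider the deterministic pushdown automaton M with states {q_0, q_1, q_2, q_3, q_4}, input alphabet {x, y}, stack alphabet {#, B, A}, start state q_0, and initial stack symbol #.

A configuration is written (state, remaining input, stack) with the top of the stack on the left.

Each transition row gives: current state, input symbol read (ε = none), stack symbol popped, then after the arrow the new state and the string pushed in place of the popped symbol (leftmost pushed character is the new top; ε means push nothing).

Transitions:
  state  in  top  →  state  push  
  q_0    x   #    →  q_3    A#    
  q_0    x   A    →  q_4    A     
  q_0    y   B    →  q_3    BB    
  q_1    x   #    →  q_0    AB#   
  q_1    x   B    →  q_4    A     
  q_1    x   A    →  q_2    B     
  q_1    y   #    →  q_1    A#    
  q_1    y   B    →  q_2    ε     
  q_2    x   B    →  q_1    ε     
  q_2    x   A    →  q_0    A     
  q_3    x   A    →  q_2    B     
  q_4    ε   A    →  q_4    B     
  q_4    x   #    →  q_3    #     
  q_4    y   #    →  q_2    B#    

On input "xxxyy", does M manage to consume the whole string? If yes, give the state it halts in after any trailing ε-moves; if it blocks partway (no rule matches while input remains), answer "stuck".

stuck

(q_0, xxxyy, #) ⊢ (q_3, xxyy, A#) ⊢ (q_2, xyy, B#) ⊢ (q_1, yy, #) ⊢ (q_1, y, A#)
No transition for (q_1, y, top A); M blocks with input y remaining.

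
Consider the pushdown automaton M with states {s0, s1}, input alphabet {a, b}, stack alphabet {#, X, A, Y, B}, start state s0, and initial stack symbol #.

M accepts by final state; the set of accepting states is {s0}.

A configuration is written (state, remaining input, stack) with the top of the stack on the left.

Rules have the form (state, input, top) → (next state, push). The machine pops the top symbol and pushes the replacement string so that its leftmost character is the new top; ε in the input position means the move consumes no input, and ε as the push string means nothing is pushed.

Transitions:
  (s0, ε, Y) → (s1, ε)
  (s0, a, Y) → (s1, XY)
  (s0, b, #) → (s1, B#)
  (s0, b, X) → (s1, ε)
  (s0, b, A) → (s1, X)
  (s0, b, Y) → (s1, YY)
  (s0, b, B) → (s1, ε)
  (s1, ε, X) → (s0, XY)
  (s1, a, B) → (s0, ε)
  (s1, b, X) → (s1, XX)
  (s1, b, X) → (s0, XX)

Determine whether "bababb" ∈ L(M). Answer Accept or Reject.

No computation consumes all input and reaches a final state.

Reject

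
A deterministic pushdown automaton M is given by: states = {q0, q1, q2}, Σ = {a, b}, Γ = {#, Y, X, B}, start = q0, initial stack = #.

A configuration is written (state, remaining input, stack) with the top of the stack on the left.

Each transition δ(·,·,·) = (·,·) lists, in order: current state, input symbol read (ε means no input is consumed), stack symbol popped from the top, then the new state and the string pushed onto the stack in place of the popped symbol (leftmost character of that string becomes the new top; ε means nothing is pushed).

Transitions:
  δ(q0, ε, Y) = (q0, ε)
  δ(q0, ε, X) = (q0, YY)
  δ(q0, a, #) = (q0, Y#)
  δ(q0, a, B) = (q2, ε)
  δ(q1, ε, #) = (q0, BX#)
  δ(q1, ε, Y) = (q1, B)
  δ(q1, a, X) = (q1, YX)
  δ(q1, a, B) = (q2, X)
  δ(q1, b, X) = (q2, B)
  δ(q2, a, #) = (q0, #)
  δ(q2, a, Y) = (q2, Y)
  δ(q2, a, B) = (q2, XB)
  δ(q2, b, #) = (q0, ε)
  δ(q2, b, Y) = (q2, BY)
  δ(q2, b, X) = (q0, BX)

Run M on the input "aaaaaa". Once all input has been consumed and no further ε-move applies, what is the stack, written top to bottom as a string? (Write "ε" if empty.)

(q0, aaaaaa, #)
  read a, top #: go to q0, push Y# → (q0, aaaaa, Y#)
  ε-move, top Y: go to q0, push ε → (q0, aaaaa, #)
  read a, top #: go to q0, push Y# → (q0, aaaa, Y#)
  ε-move, top Y: go to q0, push ε → (q0, aaaa, #)
  read a, top #: go to q0, push Y# → (q0, aaa, Y#)
  ε-move, top Y: go to q0, push ε → (q0, aaa, #)
  read a, top #: go to q0, push Y# → (q0, aa, Y#)
  ε-move, top Y: go to q0, push ε → (q0, aa, #)
  read a, top #: go to q0, push Y# → (q0, a, Y#)
  ε-move, top Y: go to q0, push ε → (q0, a, #)
  read a, top #: go to q0, push Y# → (q0, ε, Y#)
  ε-move, top Y: go to q0, push ε → (q0, ε, #)
All input consumed in state q0 with stack #.

#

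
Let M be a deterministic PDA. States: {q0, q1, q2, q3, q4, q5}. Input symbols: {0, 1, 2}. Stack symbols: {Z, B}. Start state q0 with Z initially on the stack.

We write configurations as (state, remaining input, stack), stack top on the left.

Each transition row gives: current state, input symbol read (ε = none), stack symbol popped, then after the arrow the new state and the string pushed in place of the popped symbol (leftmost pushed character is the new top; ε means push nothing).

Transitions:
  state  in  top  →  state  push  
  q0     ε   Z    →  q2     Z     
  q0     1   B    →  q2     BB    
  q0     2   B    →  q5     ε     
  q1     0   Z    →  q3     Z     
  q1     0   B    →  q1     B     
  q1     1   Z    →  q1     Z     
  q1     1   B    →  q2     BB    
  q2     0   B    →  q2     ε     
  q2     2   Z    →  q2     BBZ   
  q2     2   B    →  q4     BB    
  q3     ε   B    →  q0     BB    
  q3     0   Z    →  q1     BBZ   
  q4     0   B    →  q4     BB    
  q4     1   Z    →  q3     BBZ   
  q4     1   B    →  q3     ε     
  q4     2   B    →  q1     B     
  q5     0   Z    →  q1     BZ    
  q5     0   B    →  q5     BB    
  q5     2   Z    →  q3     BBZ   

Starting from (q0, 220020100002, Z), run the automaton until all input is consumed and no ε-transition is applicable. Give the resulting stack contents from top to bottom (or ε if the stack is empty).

BBBZ

(q0, 220020100002, Z)
  ε-move, top Z: go to q2, push Z → (q2, 220020100002, Z)
  read 2, top Z: go to q2, push BBZ → (q2, 20020100002, BBZ)
  read 2, top B: go to q4, push BB → (q4, 0020100002, BBBZ)
  read 0, top B: go to q4, push BB → (q4, 020100002, BBBBZ)
  read 0, top B: go to q4, push BB → (q4, 20100002, BBBBBZ)
  read 2, top B: go to q1, push B → (q1, 0100002, BBBBBZ)
  read 0, top B: go to q1, push B → (q1, 100002, BBBBBZ)
  read 1, top B: go to q2, push BB → (q2, 00002, BBBBBBZ)
  read 0, top B: go to q2, push ε → (q2, 0002, BBBBBZ)
  read 0, top B: go to q2, push ε → (q2, 002, BBBBZ)
  read 0, top B: go to q2, push ε → (q2, 02, BBBZ)
  read 0, top B: go to q2, push ε → (q2, 2, BBZ)
  read 2, top B: go to q4, push BB → (q4, ε, BBBZ)
All input consumed in state q4 with stack BBBZ.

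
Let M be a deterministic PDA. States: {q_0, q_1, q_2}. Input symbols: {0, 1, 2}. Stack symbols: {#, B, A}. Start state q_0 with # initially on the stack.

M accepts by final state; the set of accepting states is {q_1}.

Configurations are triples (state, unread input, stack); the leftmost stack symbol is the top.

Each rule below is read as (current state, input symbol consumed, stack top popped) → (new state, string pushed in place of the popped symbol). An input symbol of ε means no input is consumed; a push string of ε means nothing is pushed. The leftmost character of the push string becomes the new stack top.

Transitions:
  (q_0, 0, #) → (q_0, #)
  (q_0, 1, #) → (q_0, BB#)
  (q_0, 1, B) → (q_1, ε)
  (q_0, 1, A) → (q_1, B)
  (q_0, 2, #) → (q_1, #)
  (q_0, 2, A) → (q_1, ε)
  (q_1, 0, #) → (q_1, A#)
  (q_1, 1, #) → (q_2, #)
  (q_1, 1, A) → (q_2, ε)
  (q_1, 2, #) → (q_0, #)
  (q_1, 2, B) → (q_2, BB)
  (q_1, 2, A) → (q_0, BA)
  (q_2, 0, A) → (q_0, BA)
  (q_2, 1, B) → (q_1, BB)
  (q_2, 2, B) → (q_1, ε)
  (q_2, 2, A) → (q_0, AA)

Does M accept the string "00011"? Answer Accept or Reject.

(q_0, 00011, #)
  read 0, top #: go to q_0, push # → (q_0, 0011, #)
  read 0, top #: go to q_0, push # → (q_0, 011, #)
  read 0, top #: go to q_0, push # → (q_0, 11, #)
  read 1, top #: go to q_0, push BB# → (q_0, 1, BB#)
  read 1, top B: go to q_1, push ε → (q_1, ε, B#)
All input consumed; state q_1 ∈ F.

Accept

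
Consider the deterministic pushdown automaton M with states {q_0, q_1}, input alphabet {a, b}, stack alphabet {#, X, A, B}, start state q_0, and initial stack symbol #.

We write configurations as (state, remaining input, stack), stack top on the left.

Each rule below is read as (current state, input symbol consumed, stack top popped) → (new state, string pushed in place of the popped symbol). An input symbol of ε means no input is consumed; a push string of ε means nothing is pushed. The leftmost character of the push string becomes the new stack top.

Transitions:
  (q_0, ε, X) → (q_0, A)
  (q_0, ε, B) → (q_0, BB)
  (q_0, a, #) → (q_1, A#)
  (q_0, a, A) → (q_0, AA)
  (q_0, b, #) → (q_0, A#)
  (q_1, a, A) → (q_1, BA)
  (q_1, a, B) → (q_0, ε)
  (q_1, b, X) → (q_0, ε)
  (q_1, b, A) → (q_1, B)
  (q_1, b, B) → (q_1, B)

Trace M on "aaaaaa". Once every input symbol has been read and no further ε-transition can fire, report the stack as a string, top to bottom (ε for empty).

AAAA#

(q_0, aaaaaa, #) ⊢ (q_1, aaaaa, A#) ⊢ (q_1, aaaa, BA#) ⊢ (q_0, aaa, A#) ⊢ (q_0, aa, AA#) ⊢ (q_0, a, AAA#) ⊢ (q_0, ε, AAAA#)
All input consumed in state q_0 with stack AAAA#.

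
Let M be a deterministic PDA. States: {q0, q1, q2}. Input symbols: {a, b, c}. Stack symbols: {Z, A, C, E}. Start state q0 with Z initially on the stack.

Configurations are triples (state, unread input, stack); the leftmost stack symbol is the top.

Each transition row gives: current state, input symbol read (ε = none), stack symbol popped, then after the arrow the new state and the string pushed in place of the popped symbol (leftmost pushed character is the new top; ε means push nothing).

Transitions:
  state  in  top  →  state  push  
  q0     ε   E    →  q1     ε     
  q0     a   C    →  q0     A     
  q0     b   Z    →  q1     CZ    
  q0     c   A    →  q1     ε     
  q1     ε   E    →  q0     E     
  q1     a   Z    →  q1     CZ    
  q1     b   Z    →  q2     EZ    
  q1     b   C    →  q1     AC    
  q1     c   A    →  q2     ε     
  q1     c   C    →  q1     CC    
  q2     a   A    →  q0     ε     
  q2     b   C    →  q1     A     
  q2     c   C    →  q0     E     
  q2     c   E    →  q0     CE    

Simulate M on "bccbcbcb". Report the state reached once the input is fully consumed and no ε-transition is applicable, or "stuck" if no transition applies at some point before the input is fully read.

q1

(q0, bccbcbcb, Z)
  read b, top Z: go to q1, push CZ → (q1, ccbcbcb, CZ)
  read c, top C: go to q1, push CC → (q1, cbcbcb, CCZ)
  read c, top C: go to q1, push CC → (q1, bcbcb, CCCZ)
  read b, top C: go to q1, push AC → (q1, cbcb, ACCCZ)
  read c, top A: go to q2, push ε → (q2, bcb, CCCZ)
  read b, top C: go to q1, push A → (q1, cb, ACCZ)
  read c, top A: go to q2, push ε → (q2, b, CCZ)
  read b, top C: go to q1, push A → (q1, ε, ACZ)
All input consumed; M is in state q1.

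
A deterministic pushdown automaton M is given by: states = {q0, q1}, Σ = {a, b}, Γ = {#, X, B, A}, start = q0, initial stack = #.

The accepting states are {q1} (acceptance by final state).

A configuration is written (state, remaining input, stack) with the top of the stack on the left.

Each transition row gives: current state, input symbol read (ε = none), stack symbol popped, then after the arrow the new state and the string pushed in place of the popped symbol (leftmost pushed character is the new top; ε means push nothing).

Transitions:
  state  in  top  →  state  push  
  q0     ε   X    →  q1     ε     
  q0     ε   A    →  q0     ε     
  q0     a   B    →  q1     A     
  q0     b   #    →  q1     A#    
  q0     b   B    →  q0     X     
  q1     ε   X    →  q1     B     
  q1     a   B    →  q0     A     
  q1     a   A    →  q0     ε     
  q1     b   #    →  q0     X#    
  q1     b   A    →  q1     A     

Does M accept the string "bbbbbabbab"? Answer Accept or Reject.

Accept

(q0, bbbbbabbab, #)
  read b, top #: go to q1, push A# → (q1, bbbbabbab, A#)
  read b, top A: go to q1, push A → (q1, bbbabbab, A#)
  read b, top A: go to q1, push A → (q1, bbabbab, A#)
  read b, top A: go to q1, push A → (q1, babbab, A#)
  read b, top A: go to q1, push A → (q1, abbab, A#)
  read a, top A: go to q0, push ε → (q0, bbab, #)
  read b, top #: go to q1, push A# → (q1, bab, A#)
  read b, top A: go to q1, push A → (q1, ab, A#)
  read a, top A: go to q0, push ε → (q0, b, #)
  read b, top #: go to q1, push A# → (q1, ε, A#)
All input consumed; state q1 ∈ F.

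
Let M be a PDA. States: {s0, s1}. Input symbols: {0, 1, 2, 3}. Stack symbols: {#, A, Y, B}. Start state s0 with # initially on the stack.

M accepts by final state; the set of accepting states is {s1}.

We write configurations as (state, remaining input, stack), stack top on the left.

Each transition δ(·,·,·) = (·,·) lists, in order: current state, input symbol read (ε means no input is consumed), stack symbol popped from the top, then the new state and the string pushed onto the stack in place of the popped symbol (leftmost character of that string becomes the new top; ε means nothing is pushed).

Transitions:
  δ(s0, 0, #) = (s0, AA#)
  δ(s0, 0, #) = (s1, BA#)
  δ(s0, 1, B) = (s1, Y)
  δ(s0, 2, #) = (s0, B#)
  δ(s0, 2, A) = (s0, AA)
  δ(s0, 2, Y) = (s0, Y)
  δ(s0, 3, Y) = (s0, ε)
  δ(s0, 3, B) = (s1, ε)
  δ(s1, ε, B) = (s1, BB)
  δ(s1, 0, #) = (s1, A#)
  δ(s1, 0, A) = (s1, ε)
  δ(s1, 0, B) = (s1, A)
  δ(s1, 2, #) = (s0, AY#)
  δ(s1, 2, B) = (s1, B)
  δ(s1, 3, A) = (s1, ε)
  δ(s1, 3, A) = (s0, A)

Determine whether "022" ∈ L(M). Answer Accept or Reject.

One accepting computation: (s0, 022, #) ⊢ (s1, 22, BA#) ⊢ (s1, 2, BA#) ⊢ (s1, ε, BA#)
All input consumed and state s1 ∈ F.

Accept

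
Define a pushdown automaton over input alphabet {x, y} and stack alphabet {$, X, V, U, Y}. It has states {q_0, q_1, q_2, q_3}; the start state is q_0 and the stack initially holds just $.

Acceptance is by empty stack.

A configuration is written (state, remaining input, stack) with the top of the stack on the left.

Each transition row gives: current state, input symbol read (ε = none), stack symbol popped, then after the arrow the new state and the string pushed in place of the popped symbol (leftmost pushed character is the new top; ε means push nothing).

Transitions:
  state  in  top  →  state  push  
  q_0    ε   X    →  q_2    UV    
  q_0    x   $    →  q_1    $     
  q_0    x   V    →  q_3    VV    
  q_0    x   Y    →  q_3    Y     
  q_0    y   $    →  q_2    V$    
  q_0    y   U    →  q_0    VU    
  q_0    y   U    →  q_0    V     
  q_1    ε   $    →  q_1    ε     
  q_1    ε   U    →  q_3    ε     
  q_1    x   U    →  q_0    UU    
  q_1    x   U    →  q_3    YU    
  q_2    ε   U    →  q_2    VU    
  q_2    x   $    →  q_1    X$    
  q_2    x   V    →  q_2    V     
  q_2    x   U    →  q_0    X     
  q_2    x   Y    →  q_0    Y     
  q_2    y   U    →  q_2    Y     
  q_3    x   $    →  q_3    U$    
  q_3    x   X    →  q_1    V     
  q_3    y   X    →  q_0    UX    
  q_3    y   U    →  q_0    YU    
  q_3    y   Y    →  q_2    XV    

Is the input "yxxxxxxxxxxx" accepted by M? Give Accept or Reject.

No computation consumes all input and empties the stack.

Reject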